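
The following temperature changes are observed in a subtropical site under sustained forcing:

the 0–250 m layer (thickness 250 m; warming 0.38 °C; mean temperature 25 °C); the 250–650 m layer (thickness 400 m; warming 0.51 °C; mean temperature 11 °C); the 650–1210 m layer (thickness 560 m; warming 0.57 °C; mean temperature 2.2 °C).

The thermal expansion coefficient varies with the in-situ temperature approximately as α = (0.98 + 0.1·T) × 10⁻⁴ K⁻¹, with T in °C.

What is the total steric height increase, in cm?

11 cm of thermosteric rise

Layer 1: α = (0.98 + 0.1×25)×10⁻⁴ = 3.48×10⁻⁴ K⁻¹
Layer 2: α = (0.98 + 0.1×11)×10⁻⁴ = 2.08×10⁻⁴ K⁻¹
Layer 3: α = (0.98 + 0.1×2.2)×10⁻⁴ = 1.2×10⁻⁴ K⁻¹
0–250 m: 0.38 × 250 × 3.48×10⁻⁴ = 0.03306 m
250–650 m: 2.08×10⁻⁴ × 400 × 0.51 = 0.042432 m
650–1210 m: 560 × 0.57 × 1.2×10⁻⁴ = 0.038304 m
Δh = 0.03306 + 0.042432 + 0.038304 = 0.113796 m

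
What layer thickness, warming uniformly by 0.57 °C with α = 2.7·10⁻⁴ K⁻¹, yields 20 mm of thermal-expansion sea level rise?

130 m

H = Δh/(αΔT) = 0.02 / (2.7×10⁻⁴ × 0.57) ≈ 130.0 m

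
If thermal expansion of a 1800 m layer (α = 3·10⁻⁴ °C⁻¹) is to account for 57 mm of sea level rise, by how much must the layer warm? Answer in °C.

ΔT ≈ 0.106 °C

ΔT = Δh/(αH) = 0.057 / (3×10⁻⁴ × 1800) ≈ 0.1056 °C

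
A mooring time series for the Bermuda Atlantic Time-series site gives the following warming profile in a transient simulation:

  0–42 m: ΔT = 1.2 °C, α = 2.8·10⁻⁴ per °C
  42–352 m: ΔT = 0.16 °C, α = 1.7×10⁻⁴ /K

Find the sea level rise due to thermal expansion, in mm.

Layer 1: 2.8×10⁻⁴ × 1.2 × 42 = 0.014112 m
42–352 m: 310 × 1.7×10⁻⁴ × 0.16 = 0.008432 m
Δh = 0.014112 + 0.008432 = 0.022544 m

about 23 mm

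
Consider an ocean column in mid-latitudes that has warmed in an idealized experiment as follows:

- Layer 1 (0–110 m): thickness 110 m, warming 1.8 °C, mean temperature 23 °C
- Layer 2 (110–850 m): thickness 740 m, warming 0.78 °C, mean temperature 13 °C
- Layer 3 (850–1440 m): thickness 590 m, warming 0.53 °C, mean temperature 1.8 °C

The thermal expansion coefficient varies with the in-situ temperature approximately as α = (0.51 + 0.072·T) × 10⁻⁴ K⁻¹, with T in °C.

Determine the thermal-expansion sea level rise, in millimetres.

about 146 mm

Layer 1: α = (0.51 + 0.072×23)×10⁻⁴ = 2.166×10⁻⁴ K⁻¹
Layer 2: α = (0.51 + 0.072×13)×10⁻⁴ = 1.446×10⁻⁴ K⁻¹
Layer 3: α = (0.51 + 0.072×1.8)×10⁻⁴ = 0.6396×10⁻⁴ K⁻¹
0–110 m: 2.166×10⁻⁴ × 1.8 × 110 = 0.0428868 m
110–850 m: 740 × 0.78 × 1.446×10⁻⁴ = 0.08346312 m
590 × 0.53 × 0.6396×10⁻⁴ = 0.020000292 m
Δh = 0.0428868 + 0.08346312 + 0.020000292 = 0.146350212 m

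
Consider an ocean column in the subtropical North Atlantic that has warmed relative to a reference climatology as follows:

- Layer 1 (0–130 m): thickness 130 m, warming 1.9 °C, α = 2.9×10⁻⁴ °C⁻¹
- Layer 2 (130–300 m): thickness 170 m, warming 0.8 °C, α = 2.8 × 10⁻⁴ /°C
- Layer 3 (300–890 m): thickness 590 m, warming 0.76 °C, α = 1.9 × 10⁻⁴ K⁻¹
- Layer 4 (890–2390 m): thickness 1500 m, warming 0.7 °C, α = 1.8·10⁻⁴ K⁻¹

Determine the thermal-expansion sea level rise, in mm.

Δh ≈ 380 mm

0–130 m: 2.9×10⁻⁴ × 130 × 1.9 = 0.07163 m
2.8×10⁻⁴ × 0.8 × 170 = 0.03808 m
590 × 0.76 × 1.9×10⁻⁴ = 0.085196 m
Layer 4: 0.7 × 1.8×10⁻⁴ × 1500 = 0.18900 m
Δh = 0.07163 + 0.03808 + 0.085196 + 0.18900 = 0.383906 m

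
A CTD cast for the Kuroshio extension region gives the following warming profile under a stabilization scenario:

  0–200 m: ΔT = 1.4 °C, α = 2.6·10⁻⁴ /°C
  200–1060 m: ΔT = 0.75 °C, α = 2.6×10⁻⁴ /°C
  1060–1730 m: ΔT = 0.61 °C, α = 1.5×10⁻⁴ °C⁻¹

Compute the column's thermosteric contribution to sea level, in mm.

Layer 1: 200 × 1.4 × 2.6×10⁻⁴ = 0.07280 m
Layer 2: 2.6×10⁻⁴ × 0.75 × 860 = 0.16770 m
1060–1730 m: 0.61 × 670 × 1.5×10⁻⁴ = 0.061305 m
Δh = 0.07280 + 0.16770 + 0.061305 = 0.301805 m

300 mm of thermosteric rise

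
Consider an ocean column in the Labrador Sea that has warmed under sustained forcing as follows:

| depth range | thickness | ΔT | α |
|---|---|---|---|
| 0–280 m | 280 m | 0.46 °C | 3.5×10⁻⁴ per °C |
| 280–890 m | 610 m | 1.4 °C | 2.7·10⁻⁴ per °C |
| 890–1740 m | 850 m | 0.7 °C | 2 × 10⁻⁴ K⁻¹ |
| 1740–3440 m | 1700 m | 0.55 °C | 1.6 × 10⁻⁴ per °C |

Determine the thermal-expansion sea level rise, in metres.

280 × 3.5×10⁻⁴ × 0.46 = 0.04508 m
Layer 2: 1.4 × 610 × 2.7×10⁻⁴ = 0.23058 m
850 × 2×10⁻⁴ × 0.7 = 0.11900 m
1740–3440 m: 0.55 × 1.6×10⁻⁴ × 1700 = 0.14960 m
Δh = 0.04508 + 0.23058 + 0.11900 + 0.14960 = 0.54426 m ≈ 0.544 m

Δh ≈ 0.544 m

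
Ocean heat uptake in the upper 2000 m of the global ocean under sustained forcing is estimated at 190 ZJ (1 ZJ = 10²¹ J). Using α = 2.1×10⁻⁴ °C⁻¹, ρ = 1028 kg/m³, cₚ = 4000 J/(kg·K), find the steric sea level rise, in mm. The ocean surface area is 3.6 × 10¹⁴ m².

Δh ≈ 27.0 mm

Per unit area: Q = 190×10²¹ / (3.6×10¹⁴) ≈ 5.278×10⁸ J/m²
Δh = αQ/(ρcₚ) = 2.1×10⁻⁴ × 5.278×10⁸ / (1028 × 4000) ≈ 0.026955 m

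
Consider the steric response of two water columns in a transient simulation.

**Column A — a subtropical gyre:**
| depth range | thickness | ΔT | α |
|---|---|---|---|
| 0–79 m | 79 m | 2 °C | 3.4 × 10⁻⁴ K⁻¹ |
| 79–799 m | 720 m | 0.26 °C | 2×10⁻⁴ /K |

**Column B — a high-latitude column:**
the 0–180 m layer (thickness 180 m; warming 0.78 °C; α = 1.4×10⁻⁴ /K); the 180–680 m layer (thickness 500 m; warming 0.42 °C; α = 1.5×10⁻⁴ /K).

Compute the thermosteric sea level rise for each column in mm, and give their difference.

A 0–79 m: 3.4×10⁻⁴ × 2 × 79 = 0.05372 m
A 79–799 m: 720 × 2×10⁻⁴ × 0.26 = 0.03744 m
A total: 0.09116 m
B Layer 1: 0.78 × 1.4×10⁻⁴ × 180 = 0.019656 m
B Layer 2: 1.5×10⁻⁴ × 500 × 0.42 = 0.03150 m
B total: 0.051156 m
Difference: 0.09116 − 0.051156 = 0.040004 m

Δh_A ≈ 91.2 mm, Δh_B ≈ 51.2 mm; difference ≈ 40.0 mm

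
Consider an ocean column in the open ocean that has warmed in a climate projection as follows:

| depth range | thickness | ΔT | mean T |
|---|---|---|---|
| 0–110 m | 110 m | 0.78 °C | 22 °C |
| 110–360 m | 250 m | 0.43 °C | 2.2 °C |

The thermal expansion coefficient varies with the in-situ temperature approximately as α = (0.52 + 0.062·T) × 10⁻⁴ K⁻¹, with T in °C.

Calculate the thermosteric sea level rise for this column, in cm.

about 2.3 cm

Layer 1: α = (0.52 + 0.062×22)×10⁻⁴ = 1.884×10⁻⁴ K⁻¹
Layer 2: α = (0.52 + 0.062×2.2)×10⁻⁴ = 0.6564×10⁻⁴ K⁻¹
1.884×10⁻⁴ × 0.78 × 110 = 0.01616472 m
Layer 2: 0.6564×10⁻⁴ × 250 × 0.43 = 0.0070563 m
Δh = 0.01616472 + 0.0070563 = 0.02322102 m ≈ 2.3 cm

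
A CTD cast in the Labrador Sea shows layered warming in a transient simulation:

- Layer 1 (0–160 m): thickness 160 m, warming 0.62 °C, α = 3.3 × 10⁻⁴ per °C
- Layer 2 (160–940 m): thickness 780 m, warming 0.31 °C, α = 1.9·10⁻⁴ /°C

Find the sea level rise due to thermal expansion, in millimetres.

78.7 mm of thermosteric rise

Layer 1: 160 × 0.62 × 3.3×10⁻⁴ = 0.032736 m
0.31 × 780 × 1.9×10⁻⁴ = 0.045942 m
Δh = 0.032736 + 0.045942 = 0.078678 m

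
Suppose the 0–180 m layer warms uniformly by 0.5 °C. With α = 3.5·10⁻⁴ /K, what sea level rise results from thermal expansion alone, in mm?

Δh ≈ 32 mm

Δh = αΔT·H = 3.5×10⁻⁴ × 0.5 × 180 = 0.03150 m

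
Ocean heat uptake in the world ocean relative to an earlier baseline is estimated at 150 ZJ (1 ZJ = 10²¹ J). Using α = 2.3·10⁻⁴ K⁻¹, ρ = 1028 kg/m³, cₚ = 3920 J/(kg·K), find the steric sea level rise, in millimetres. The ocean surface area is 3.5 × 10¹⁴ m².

Δh = 24.5 mm

Per unit area: Q = 150×10²¹ / (3.5×10¹⁴) ≈ 4.286×10⁸ J/m²
Δh = αQ/(ρcₚ) = 2.3×10⁻⁴ × 4.286×10⁸ / (1028 × 3920) ≈ 0.024462 m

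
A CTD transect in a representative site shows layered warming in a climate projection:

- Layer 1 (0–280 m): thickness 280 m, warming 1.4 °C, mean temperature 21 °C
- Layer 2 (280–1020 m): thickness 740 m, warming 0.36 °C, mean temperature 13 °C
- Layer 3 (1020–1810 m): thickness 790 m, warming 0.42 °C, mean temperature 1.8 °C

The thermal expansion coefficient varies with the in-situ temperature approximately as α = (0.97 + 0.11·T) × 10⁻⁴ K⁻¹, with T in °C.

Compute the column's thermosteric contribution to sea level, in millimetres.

Layer 1: α = (0.97 + 0.11×21)×10⁻⁴ = 3.28×10⁻⁴ K⁻¹
Layer 2: α = (0.97 + 0.11×13)×10⁻⁴ = 2.4×10⁻⁴ K⁻¹
Layer 3: α = (0.97 + 0.11×1.8)×10⁻⁴ = 1.168×10⁻⁴ K⁻¹
0–280 m: 3.28×10⁻⁴ × 1.4 × 280 = 0.128576 m
280–1020 m: 2.4×10⁻⁴ × 740 × 0.36 = 0.063936 m
Layer 3: 0.42 × 1.168×10⁻⁴ × 790 = 0.03875424 m
Δh = 0.128576 + 0.063936 + 0.03875424 = 0.23126624 m ≈ 230 mm

230 mm of thermosteric rise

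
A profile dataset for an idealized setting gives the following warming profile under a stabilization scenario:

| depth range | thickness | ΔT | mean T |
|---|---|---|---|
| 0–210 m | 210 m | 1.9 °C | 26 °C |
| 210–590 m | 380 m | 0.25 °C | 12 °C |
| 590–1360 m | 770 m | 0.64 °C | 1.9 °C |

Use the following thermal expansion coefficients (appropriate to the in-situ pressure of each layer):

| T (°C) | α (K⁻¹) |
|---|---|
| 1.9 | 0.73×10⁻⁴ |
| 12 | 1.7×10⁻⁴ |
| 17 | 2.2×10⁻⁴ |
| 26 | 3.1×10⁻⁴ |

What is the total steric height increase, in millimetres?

Δh = 180 mm

Layer 1 at 26 °C → α = 3.1×10⁻⁴ K⁻¹
Layer 2 at 12 °C → α = 1.7×10⁻⁴ K⁻¹
Layer 3 at 1.9 °C → α = 0.73×10⁻⁴ K⁻¹
3.1×10⁻⁴ × 1.9 × 210 = 0.12369 m
380 × 1.7×10⁻⁴ × 0.25 = 0.01615 m
Layer 3: 0.73×10⁻⁴ × 770 × 0.64 = 0.0359744 m
Δh = 0.12369 + 0.01615 + 0.0359744 = 0.1758144 m ≈ 180 mm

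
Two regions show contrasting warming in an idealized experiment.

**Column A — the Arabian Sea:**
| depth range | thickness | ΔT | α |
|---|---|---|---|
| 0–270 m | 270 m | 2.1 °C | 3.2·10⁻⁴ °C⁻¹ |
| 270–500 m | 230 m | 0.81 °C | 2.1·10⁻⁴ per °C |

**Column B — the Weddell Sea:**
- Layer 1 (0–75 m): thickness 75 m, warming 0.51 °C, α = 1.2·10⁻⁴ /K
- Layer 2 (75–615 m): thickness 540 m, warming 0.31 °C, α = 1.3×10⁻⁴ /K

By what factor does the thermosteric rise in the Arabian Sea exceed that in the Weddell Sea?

A 3.2×10⁻⁴ × 270 × 2.1 = 0.18144 m
A 270–500 m: 0.81 × 230 × 2.1×10⁻⁴ = 0.039123 m
A total: 0.220563 m
B 0–75 m: 75 × 0.51 × 1.2×10⁻⁴ = 0.00459 m
B Layer 2: 540 × 1.3×10⁻⁴ × 0.31 = 0.021762 m
B total: 0.026352 m
Ratio: 0.220563 / 0.026352 ≈ 8.370

≈ 8.4×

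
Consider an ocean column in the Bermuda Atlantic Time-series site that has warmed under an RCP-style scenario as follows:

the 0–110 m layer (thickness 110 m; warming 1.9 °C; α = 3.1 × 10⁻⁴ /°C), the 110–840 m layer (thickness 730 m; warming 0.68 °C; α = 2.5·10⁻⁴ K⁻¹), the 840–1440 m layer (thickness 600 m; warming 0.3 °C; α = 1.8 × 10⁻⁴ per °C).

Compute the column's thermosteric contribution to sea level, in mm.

0–110 m: 110 × 1.9 × 3.1×10⁻⁴ = 0.06479 m
Layer 2: 0.68 × 2.5×10⁻⁴ × 730 = 0.12410 m
Layer 3: 0.3 × 600 × 1.8×10⁻⁴ = 0.03240 m
Δh = 0.06479 + 0.12410 + 0.03240 = 0.22129 m ≈ 220 mm

about 220 mm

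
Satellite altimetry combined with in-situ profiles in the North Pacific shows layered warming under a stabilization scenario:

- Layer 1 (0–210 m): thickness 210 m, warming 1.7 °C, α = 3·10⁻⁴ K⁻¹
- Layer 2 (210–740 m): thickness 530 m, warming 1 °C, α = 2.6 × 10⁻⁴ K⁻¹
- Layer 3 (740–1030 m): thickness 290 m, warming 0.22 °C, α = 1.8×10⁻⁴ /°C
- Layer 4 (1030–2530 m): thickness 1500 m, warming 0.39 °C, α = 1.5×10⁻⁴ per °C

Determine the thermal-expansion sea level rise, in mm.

210 × 3×10⁻⁴ × 1.7 = 0.10710 m
210–740 m: 1 × 2.6×10⁻⁴ × 530 = 0.13780 m
Layer 3: 1.8×10⁻⁴ × 0.22 × 290 = 0.011484 m
0.39 × 1.5×10⁻⁴ × 1500 = 0.08775 m
Δh = 0.10710 + 0.13780 + 0.011484 + 0.08775 = 0.344134 m

Δh ≈ 344 mm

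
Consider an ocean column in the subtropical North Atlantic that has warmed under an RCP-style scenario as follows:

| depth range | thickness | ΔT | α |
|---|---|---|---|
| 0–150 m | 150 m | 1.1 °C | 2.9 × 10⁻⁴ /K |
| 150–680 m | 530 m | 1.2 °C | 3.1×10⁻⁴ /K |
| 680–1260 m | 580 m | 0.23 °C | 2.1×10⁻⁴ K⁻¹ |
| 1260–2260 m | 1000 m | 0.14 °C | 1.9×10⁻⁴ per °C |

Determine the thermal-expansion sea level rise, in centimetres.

30.0 cm of thermosteric rise

2.9×10⁻⁴ × 1.1 × 150 = 0.04785 m
530 × 3.1×10⁻⁴ × 1.2 = 0.19716 m
680–1260 m: 580 × 0.23 × 2.1×10⁻⁴ = 0.028014 m
1260–2260 m: 1.9×10⁻⁴ × 1000 × 0.14 = 0.02660 m
Δh = 0.04785 + 0.19716 + 0.028014 + 0.02660 = 0.299624 m ≈ 30.0 cm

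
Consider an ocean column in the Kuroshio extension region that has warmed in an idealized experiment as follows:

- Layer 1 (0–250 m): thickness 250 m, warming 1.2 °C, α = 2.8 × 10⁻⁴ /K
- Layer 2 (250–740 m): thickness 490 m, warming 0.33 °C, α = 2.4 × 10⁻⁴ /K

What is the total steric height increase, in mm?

about 120 mm

250 × 2.8×10⁻⁴ × 1.2 = 0.08400 m
490 × 0.33 × 2.4×10⁻⁴ = 0.038808 m
Δh = 0.08400 + 0.038808 = 0.122808 m ≈ 120 mm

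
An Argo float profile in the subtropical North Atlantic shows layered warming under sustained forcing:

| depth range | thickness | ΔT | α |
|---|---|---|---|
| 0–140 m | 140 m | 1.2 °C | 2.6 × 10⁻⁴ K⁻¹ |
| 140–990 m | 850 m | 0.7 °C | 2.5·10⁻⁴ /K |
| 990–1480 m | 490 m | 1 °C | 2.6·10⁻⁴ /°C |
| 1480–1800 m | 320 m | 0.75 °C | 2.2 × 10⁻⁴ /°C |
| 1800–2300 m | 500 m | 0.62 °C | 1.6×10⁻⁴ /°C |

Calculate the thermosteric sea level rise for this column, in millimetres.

Δh = 422 mm

2.6×10⁻⁴ × 140 × 1.2 = 0.04368 m
140–990 m: 2.5×10⁻⁴ × 850 × 0.7 = 0.14875 m
990–1480 m: 490 × 2.6×10⁻⁴ × 1 = 0.12740 m
1480–1800 m: 2.2×10⁻⁴ × 320 × 0.75 = 0.05280 m
1.6×10⁻⁴ × 500 × 0.62 = 0.04960 m
Δh = 0.04368 + 0.14875 + 0.12740 + 0.05280 + 0.04960 = 0.42223 m ≈ 422 mm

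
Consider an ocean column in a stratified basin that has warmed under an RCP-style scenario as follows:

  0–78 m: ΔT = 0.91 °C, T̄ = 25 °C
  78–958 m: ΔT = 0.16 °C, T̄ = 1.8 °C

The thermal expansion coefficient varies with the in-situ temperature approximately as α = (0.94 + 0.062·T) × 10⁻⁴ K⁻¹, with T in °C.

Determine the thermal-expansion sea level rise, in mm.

Layer 1: α = (0.94 + 0.062×25)×10⁻⁴ = 2.49×10⁻⁴ K⁻¹
Layer 2: α = (0.94 + 0.062×1.8)×10⁻⁴ = 1.0516×10⁻⁴ K⁻¹
0.91 × 78 × 2.49×10⁻⁴ = 0.01767402 m
880 × 0.16 × 1.0516×10⁻⁴ = 0.014806528 m
Δh = 0.01767402 + 0.014806528 = 0.032480548 m

32.5 mm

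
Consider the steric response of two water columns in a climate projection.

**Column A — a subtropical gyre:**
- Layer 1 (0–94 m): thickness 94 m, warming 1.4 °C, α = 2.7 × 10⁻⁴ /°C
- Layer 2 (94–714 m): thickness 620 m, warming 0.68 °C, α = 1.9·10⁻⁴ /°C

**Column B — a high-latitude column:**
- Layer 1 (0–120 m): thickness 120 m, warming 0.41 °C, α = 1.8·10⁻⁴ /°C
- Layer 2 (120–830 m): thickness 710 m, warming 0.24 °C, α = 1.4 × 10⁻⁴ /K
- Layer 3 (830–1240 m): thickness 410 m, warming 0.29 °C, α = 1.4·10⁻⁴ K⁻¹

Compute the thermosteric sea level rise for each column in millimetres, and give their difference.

A: 116 mm; B: 49.4 mm; difference 66.3 mm

A 94 × 2.7×10⁻⁴ × 1.4 = 0.035532 m
A 94–714 m: 0.68 × 1.9×10⁻⁴ × 620 = 0.080104 m
A total: 0.115636 m
B Layer 1: 1.8×10⁻⁴ × 0.41 × 120 = 0.008856 m
B 0.24 × 710 × 1.4×10⁻⁴ = 0.023856 m
B 830–1240 m: 410 × 0.29 × 1.4×10⁻⁴ = 0.016646 m
B total: 0.049358 m
Difference: 0.115636 − 0.049358 = 0.066278 m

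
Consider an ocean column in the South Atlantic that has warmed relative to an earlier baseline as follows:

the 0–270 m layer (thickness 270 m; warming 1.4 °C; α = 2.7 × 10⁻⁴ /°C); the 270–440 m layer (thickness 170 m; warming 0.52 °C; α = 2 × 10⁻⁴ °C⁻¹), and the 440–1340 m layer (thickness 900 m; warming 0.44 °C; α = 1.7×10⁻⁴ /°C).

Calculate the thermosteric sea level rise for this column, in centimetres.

Δh = 18.7 cm

Layer 1: 2.7×10⁻⁴ × 270 × 1.4 = 0.10206 m
270–440 m: 2×10⁻⁴ × 0.52 × 170 = 0.01768 m
Layer 3: 0.44 × 1.7×10⁻⁴ × 900 = 0.06732 m
Δh = 0.10206 + 0.01768 + 0.06732 = 0.18706 m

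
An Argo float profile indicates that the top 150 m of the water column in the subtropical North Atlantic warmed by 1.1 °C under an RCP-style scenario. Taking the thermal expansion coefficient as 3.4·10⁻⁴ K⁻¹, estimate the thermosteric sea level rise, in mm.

Δh = 56.1 mm

Δh = αΔT·H = 3.4×10⁻⁴ × 1.1 × 150 = 0.05610 m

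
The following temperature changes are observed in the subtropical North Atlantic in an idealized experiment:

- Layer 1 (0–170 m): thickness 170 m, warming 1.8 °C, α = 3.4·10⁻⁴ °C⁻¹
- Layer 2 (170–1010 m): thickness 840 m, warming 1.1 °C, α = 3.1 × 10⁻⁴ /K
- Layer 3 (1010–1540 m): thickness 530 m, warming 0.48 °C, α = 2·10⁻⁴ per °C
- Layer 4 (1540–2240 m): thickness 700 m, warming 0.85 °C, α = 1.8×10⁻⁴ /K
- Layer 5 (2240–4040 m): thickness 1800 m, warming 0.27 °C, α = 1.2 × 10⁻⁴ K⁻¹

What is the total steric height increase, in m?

Δh = 0.607 m

3.4×10⁻⁴ × 1.8 × 170 = 0.10404 m
Layer 2: 3.1×10⁻⁴ × 1.1 × 840 = 0.28644 m
Layer 3: 530 × 0.48 × 2×10⁻⁴ = 0.05088 m
Layer 4: 1.8×10⁻⁴ × 0.85 × 700 = 0.10710 m
0.27 × 1.2×10⁻⁴ × 1800 = 0.05832 m
Δh = 0.10404 + 0.28644 + 0.05088 + 0.10710 + 0.05832 = 0.60678 m ≈ 0.607 m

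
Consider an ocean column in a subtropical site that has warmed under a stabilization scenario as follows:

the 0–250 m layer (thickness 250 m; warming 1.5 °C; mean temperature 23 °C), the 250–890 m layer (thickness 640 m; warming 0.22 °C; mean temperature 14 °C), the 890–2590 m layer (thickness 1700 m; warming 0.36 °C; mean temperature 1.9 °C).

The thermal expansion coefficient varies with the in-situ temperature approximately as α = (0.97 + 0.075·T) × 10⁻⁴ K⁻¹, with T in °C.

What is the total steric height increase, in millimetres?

Layer 1: α = (0.97 + 0.075×23)×10⁻⁴ = 2.695×10⁻⁴ K⁻¹
Layer 2: α = (0.97 + 0.075×14)×10⁻⁴ = 2.02×10⁻⁴ K⁻¹
Layer 3: α = (0.97 + 0.075×1.9)×10⁻⁴ = 1.1125×10⁻⁴ K⁻¹
0–250 m: 250 × 1.5 × 2.695×10⁻⁴ = 0.1010625 m
250–890 m: 640 × 2.02×10⁻⁴ × 0.22 = 0.0284416 m
890–2590 m: 0.36 × 1700 × 1.1125×10⁻⁴ = 0.068085 m
Δh = 0.1010625 + 0.0284416 + 0.068085 = 0.1975891 m ≈ 198 mm

198 mm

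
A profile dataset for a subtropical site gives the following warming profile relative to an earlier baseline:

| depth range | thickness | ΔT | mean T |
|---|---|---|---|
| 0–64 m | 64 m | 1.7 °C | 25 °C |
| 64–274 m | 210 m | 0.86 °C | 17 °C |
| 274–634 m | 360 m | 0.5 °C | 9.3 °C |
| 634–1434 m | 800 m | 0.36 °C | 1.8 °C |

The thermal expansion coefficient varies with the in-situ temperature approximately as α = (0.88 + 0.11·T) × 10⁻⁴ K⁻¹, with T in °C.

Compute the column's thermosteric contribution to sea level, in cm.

15.4 cm

Layer 1: α = (0.88 + 0.11×25)×10⁻⁴ = 3.63×10⁻⁴ K⁻¹
Layer 2: α = (0.88 + 0.11×17)×10⁻⁴ = 2.75×10⁻⁴ K⁻¹
Layer 3: α = (0.88 + 0.11×9.3)×10⁻⁴ = 1.903×10⁻⁴ K⁻¹
Layer 4: α = (0.88 + 0.11×1.8)×10⁻⁴ = 1.078×10⁻⁴ K⁻¹
64 × 3.63×10⁻⁴ × 1.7 = 0.0394944 m
64–274 m: 2.75×10⁻⁴ × 0.86 × 210 = 0.049665 m
0.5 × 1.903×10⁻⁴ × 360 = 0.034254 m
634–1434 m: 1.078×10⁻⁴ × 800 × 0.36 = 0.0310464 m
Δh = 0.0394944 + 0.049665 + 0.034254 + 0.0310464 = 0.1544598 m ≈ 15.4 cm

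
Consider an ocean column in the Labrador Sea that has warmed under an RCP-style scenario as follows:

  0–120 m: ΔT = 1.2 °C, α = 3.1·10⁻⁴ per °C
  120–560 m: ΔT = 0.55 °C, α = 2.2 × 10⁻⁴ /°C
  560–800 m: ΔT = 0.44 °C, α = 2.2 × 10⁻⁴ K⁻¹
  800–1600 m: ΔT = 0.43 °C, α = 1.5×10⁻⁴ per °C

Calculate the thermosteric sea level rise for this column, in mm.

173 mm

120 × 1.2 × 3.1×10⁻⁴ = 0.04464 m
Layer 2: 2.2×10⁻⁴ × 0.55 × 440 = 0.05324 m
2.2×10⁻⁴ × 240 × 0.44 = 0.023232 m
800–1600 m: 1.5×10⁻⁴ × 800 × 0.43 = 0.05160 m
Δh = 0.04464 + 0.05324 + 0.023232 + 0.05160 = 0.172712 m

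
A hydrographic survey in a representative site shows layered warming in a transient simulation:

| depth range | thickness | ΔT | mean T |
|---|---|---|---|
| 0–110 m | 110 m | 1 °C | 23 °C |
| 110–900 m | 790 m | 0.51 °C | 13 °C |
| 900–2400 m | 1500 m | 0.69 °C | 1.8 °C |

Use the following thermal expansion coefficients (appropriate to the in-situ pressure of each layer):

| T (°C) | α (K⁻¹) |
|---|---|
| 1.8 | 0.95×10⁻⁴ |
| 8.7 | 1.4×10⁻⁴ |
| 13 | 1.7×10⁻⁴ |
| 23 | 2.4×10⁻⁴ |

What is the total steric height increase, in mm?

Δh = 193 mm

Layer 1 at 23 °C → α = 2.4×10⁻⁴ K⁻¹
Layer 2 at 13 °C → α = 1.7×10⁻⁴ K⁻¹
Layer 3 at 1.8 °C → α = 0.95×10⁻⁴ K⁻¹
110 × 1 × 2.4×10⁻⁴ = 0.02640 m
110–900 m: 0.51 × 790 × 1.7×10⁻⁴ = 0.068493 m
0.69 × 1500 × 0.95×10⁻⁴ = 0.098325 m
Δh = 0.02640 + 0.068493 + 0.098325 = 0.193218 m ≈ 193 mm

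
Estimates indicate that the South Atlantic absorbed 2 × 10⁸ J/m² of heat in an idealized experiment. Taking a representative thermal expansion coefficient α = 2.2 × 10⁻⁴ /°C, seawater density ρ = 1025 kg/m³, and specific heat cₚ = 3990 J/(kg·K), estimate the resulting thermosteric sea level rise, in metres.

Δh = αQ/(ρcₚ) = 2.2×10⁻⁴ × 2×10⁸ / (1025 × 3990) ≈ 0.010759 m

Δh ≈ 0.011 m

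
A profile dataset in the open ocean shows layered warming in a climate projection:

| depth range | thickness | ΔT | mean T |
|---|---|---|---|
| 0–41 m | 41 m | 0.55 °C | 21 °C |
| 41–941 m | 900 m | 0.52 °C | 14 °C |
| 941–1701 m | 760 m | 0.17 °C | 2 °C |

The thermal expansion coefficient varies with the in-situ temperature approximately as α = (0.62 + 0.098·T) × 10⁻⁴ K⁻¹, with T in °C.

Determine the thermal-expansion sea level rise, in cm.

Layer 1: α = (0.62 + 0.098×21)×10⁻⁴ = 2.678×10⁻⁴ K⁻¹
Layer 2: α = (0.62 + 0.098×14)×10⁻⁴ = 1.992×10⁻⁴ K⁻¹
Layer 3: α = (0.62 + 0.098×2)×10⁻⁴ = 0.816×10⁻⁴ K⁻¹
0–41 m: 0.55 × 2.678×10⁻⁴ × 41 = 0.00603889 m
Layer 2: 1.992×10⁻⁴ × 0.52 × 900 = 0.0932256 m
Layer 3: 760 × 0.17 × 0.816×10⁻⁴ = 0.01054272 m
Δh = 0.00603889 + 0.0932256 + 0.01054272 = 0.10980721 m ≈ 11.0 cm

Δh = 11.0 cm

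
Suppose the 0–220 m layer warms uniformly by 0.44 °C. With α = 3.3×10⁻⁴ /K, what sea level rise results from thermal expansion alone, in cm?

Δh = αΔT·H = 3.3×10⁻⁴ × 0.44 × 220 = 0.031944 m

Δh = 3.19 cm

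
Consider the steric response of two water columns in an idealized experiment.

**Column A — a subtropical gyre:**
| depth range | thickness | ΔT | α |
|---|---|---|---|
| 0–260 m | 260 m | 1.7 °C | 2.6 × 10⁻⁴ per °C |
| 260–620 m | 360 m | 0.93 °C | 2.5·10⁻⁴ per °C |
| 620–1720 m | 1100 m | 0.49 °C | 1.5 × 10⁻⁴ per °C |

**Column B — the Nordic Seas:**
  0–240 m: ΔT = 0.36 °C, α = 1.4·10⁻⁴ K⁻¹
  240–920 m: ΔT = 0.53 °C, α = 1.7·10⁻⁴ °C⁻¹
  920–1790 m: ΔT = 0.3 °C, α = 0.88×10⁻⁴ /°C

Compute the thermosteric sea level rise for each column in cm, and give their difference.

A Layer 1: 260 × 2.6×10⁻⁴ × 1.7 = 0.11492 m
A 2.5×10⁻⁴ × 360 × 0.93 = 0.08370 m
A Layer 3: 1.5×10⁻⁴ × 1100 × 0.49 = 0.08085 m
A total: 0.27947 m
B 0–240 m: 0.36 × 1.4×10⁻⁴ × 240 = 0.012096 m
B 240–920 m: 0.53 × 680 × 1.7×10⁻⁴ = 0.061268 m
B 0.88×10⁻⁴ × 0.3 × 870 = 0.022968 m
B total: 0.096332 m
Difference: 0.27947 − 0.096332 = 0.183138 m

A: 27.9 cm; B: 9.63 cm; difference 18.3 cm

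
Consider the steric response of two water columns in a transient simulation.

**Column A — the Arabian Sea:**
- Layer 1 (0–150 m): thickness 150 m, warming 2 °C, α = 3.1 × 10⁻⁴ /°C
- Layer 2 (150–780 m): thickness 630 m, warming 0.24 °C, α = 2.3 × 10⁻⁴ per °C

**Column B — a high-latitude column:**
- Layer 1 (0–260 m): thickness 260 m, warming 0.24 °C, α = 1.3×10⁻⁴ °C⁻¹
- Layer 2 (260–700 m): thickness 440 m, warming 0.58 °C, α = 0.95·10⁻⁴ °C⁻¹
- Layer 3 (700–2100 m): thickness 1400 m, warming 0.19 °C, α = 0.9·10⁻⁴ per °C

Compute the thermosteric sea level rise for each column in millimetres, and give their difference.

A Layer 1: 150 × 2 × 3.1×10⁻⁴ = 0.09300 m
A 150–780 m: 2.3×10⁻⁴ × 0.24 × 630 = 0.034776 m
A total: 0.127776 m
B 260 × 0.24 × 1.3×10⁻⁴ = 0.008112 m
B Layer 2: 0.58 × 0.95×10⁻⁴ × 440 = 0.024244 m
B 700–2100 m: 0.9×10⁻⁴ × 1400 × 0.19 = 0.02394 m
B total: 0.056296 m
Difference: 0.127776 − 0.056296 = 0.07148 m

A: 130 mm; B: 56 mm; difference 71 mm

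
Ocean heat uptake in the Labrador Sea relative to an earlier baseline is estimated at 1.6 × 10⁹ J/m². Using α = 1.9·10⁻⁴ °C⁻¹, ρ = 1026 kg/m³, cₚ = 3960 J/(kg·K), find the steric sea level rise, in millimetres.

Δh = αQ/(ρcₚ) = 1.9×10⁻⁴ × 1.6×10⁹ / (1026 × 3960) ≈ 0.074822 m

75 mm of thermosteric rise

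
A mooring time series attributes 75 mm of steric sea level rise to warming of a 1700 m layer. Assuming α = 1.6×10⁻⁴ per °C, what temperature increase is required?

ΔT = Δh/(αH) = 0.075 / (1.6×10⁻⁴ × 1700) ≈ 0.2757 °C

0.28 °C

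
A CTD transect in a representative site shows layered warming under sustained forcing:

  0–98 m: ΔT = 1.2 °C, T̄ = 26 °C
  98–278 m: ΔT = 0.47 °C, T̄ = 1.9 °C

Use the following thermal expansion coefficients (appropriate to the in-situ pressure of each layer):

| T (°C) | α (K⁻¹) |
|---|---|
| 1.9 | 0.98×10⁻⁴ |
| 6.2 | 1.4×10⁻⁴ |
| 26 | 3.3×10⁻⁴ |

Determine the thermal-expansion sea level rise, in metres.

Layer 1 at 26 °C → α = 3.3×10⁻⁴ K⁻¹
Layer 2 at 1.9 °C → α = 0.98×10⁻⁴ K⁻¹
1.2 × 98 × 3.3×10⁻⁴ = 0.038808 m
180 × 0.47 × 0.98×10⁻⁴ = 0.0082908 m
Δh = 0.038808 + 0.0082908 = 0.0470988 m ≈ 0.0471 m

0.0471 m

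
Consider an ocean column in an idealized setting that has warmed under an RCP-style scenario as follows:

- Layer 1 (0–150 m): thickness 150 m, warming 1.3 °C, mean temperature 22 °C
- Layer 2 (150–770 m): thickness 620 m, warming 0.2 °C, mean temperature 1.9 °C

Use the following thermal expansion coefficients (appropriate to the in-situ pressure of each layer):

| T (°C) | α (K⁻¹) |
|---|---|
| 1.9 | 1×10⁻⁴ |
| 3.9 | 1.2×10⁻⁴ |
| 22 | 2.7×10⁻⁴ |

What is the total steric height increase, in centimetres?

about 6.51 cm

Layer 1 at 22 °C → α = 2.7×10⁻⁴ K⁻¹
Layer 2 at 1.9 °C → α = 1×10⁻⁴ K⁻¹
150 × 1.3 × 2.7×10⁻⁴ = 0.05265 m
1×10⁻⁴ × 620 × 0.2 = 0.01240 m
Δh = 0.05265 + 0.01240 = 0.06505 m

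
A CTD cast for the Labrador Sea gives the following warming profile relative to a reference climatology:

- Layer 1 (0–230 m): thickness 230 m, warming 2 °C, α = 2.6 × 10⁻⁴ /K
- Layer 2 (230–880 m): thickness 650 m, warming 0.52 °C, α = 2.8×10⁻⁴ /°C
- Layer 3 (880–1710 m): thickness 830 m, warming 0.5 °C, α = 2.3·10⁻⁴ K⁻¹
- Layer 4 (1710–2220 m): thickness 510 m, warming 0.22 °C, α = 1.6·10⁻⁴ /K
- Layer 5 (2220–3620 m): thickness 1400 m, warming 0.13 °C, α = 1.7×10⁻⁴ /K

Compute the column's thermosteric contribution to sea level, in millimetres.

360 mm

0–230 m: 2 × 2.6×10⁻⁴ × 230 = 0.11960 m
2.8×10⁻⁴ × 650 × 0.52 = 0.09464 m
Layer 3: 0.5 × 830 × 2.3×10⁻⁴ = 0.09545 m
1710–2220 m: 1.6×10⁻⁴ × 0.22 × 510 = 0.017952 m
2220–3620 m: 1.7×10⁻⁴ × 0.13 × 1400 = 0.03094 m
Δh = 0.11960 + 0.09464 + 0.09545 + 0.017952 + 0.03094 = 0.358582 m ≈ 360 mm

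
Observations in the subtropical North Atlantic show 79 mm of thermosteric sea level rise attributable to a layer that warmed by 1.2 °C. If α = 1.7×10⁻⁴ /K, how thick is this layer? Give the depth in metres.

H ≈ 390 m

H = Δh/(αΔT) = 0.079 / (1.7×10⁻⁴ × 1.2) ≈ 387.3 m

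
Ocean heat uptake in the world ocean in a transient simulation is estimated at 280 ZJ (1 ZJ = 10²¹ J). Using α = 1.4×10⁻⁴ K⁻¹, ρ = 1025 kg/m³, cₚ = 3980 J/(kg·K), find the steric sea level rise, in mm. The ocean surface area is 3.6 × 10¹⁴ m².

Δh ≈ 26.7 mm

Per unit area: Q = 280×10²¹ / (3.6×10¹⁴) ≈ 7.778×10⁸ J/m²
Δh = αQ/(ρcₚ) = 1.4×10⁻⁴ × 7.778×10⁸ / (1025 × 3980) ≈ 0.026692 m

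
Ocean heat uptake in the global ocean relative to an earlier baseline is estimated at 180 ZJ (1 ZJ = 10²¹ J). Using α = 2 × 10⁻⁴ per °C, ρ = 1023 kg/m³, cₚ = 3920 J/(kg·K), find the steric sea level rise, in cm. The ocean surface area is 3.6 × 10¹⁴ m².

Per unit area: Q = 180×10²¹ / (3.6×10¹⁴) = 5×10⁸ J/m²
Δh = αQ/(ρcₚ) = 2×10⁻⁴ × 5×10⁸ / (1023 × 3920) ≈ 0.024937 m

Δh = 2.49 cm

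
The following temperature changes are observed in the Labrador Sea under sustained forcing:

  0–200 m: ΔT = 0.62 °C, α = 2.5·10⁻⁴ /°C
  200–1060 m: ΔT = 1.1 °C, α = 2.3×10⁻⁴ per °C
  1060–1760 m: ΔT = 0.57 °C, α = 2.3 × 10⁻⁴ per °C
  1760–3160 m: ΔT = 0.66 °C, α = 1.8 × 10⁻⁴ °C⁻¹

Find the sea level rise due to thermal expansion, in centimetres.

0–200 m: 0.62 × 2.5×10⁻⁴ × 200 = 0.03100 m
1.1 × 860 × 2.3×10⁻⁴ = 0.21758 m
1060–1760 m: 0.57 × 2.3×10⁻⁴ × 700 = 0.09177 m
1400 × 0.66 × 1.8×10⁻⁴ = 0.16632 m
Δh = 0.03100 + 0.21758 + 0.09177 + 0.16632 = 0.50667 m

50.7 cm of thermosteric rise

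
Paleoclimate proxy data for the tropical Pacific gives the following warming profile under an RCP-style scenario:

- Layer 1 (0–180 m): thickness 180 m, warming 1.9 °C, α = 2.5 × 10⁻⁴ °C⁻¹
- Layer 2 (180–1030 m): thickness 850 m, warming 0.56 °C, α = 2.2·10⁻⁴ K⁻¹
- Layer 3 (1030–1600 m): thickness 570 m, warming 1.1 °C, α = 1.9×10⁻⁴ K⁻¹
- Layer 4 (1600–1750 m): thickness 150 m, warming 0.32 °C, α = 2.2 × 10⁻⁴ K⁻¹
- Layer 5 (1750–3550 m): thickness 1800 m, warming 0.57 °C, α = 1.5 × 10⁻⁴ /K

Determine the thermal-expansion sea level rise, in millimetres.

Δh ≈ 474 mm

180 × 1.9 × 2.5×10⁻⁴ = 0.08550 m
180–1030 m: 2.2×10⁻⁴ × 0.56 × 850 = 0.10472 m
570 × 1.9×10⁻⁴ × 1.1 = 0.11913 m
Layer 4: 2.2×10⁻⁴ × 0.32 × 150 = 0.01056 m
Layer 5: 0.57 × 1.5×10⁻⁴ × 1800 = 0.15390 m
Δh = 0.08550 + 0.10472 + 0.11913 + 0.01056 + 0.15390 = 0.47381 m ≈ 474 mm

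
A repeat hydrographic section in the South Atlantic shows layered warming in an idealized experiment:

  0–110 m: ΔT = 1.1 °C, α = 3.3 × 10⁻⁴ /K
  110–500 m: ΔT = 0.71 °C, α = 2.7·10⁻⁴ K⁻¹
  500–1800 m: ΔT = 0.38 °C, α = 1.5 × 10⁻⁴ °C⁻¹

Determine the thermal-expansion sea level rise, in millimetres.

about 189 mm

110 × 3.3×10⁻⁴ × 1.1 = 0.03993 m
110–500 m: 2.7×10⁻⁴ × 0.71 × 390 = 0.074763 m
500–1800 m: 0.38 × 1300 × 1.5×10⁻⁴ = 0.07410 m
Δh = 0.03993 + 0.074763 + 0.07410 = 0.188793 m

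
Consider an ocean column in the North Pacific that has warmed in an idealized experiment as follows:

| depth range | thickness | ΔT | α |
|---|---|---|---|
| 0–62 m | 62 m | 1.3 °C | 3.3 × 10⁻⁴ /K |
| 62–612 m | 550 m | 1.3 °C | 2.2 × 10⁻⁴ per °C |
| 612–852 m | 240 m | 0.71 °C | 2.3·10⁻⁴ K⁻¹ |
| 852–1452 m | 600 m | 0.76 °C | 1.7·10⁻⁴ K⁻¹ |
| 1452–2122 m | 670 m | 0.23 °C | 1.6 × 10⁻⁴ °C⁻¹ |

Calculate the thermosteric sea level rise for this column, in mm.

0–62 m: 3.3×10⁻⁴ × 62 × 1.3 = 0.026598 m
550 × 2.2×10⁻⁴ × 1.3 = 0.15730 m
2.3×10⁻⁴ × 0.71 × 240 = 0.039192 m
600 × 0.76 × 1.7×10⁻⁴ = 0.07752 m
Layer 5: 1.6×10⁻⁴ × 0.23 × 670 = 0.024656 m
Δh = 0.026598 + 0.15730 + 0.039192 + 0.07752 + 0.024656 = 0.325266 m ≈ 325 mm

about 325 mm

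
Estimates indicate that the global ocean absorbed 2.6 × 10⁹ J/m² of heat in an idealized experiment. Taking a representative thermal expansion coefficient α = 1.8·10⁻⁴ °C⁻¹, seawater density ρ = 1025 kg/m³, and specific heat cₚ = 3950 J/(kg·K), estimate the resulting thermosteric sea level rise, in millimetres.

Δh = αQ/(ρcₚ) = 1.8×10⁻⁴ × 2.6×10⁹ / (1025 × 3950) ≈ 0.11559 m

Δh ≈ 120 mm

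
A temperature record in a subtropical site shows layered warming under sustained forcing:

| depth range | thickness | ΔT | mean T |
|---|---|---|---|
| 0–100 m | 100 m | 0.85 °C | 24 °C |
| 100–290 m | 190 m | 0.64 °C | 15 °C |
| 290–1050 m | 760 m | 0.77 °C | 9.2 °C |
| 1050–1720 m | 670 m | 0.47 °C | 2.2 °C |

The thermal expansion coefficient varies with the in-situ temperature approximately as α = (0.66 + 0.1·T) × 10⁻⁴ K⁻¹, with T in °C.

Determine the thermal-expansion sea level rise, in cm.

Layer 1: α = (0.66 + 0.1×24)×10⁻⁴ = 3.06×10⁻⁴ K⁻¹
Layer 2: α = (0.66 + 0.1×15)×10⁻⁴ = 2.16×10⁻⁴ K⁻¹
Layer 3: α = (0.66 + 0.1×9.2)×10⁻⁴ = 1.58×10⁻⁴ K⁻¹
Layer 4: α = (0.66 + 0.1×2.2)×10⁻⁴ = 0.88×10⁻⁴ K⁻¹
Layer 1: 3.06×10⁻⁴ × 100 × 0.85 = 0.02601 m
100–290 m: 2.16×10⁻⁴ × 190 × 0.64 = 0.0262656 m
760 × 1.58×10⁻⁴ × 0.77 = 0.0924616 m
0.88×10⁻⁴ × 670 × 0.47 = 0.0277112 m
Δh = 0.02601 + 0.0262656 + 0.0924616 + 0.0277112 = 0.1724484 m

Δh ≈ 17.2 cm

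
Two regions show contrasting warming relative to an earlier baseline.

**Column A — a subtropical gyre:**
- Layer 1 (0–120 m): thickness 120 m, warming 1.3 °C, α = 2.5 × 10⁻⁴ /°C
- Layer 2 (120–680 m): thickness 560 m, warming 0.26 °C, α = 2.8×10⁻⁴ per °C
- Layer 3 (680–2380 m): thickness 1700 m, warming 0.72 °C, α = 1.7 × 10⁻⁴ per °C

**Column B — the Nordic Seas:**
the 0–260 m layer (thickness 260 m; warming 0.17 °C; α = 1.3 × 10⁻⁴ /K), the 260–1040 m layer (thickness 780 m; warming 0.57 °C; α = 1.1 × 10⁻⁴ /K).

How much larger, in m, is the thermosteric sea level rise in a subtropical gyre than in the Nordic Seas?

A Layer 1: 1.3 × 2.5×10⁻⁴ × 120 = 0.03900 m
A Layer 2: 2.8×10⁻⁴ × 0.26 × 560 = 0.040768 m
A Layer 3: 0.72 × 1700 × 1.7×10⁻⁴ = 0.20808 m
A total: 0.287848 m
B Layer 1: 1.3×10⁻⁴ × 0.17 × 260 = 0.005746 m
B 780 × 1.1×10⁻⁴ × 0.57 = 0.048906 m
B total: 0.054652 m
Difference: 0.287848 − 0.054652 = 0.233196 m

Δh_A − Δh_B ≈ 0.23 m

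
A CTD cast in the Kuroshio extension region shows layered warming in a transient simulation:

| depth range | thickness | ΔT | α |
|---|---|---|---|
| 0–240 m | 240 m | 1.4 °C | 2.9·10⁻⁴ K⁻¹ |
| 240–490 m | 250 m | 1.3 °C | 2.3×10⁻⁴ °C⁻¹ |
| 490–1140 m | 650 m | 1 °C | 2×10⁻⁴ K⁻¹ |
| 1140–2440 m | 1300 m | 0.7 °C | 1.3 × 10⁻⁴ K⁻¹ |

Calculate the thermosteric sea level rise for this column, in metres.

Δh = 0.420 m

Layer 1: 240 × 1.4 × 2.9×10⁻⁴ = 0.09744 m
Layer 2: 250 × 1.3 × 2.3×10⁻⁴ = 0.07475 m
490–1140 m: 1 × 2×10⁻⁴ × 650 = 0.13000 m
1.3×10⁻⁴ × 0.7 × 1300 = 0.11830 m
Δh = 0.09744 + 0.07475 + 0.13000 + 0.11830 = 0.42049 m ≈ 0.420 m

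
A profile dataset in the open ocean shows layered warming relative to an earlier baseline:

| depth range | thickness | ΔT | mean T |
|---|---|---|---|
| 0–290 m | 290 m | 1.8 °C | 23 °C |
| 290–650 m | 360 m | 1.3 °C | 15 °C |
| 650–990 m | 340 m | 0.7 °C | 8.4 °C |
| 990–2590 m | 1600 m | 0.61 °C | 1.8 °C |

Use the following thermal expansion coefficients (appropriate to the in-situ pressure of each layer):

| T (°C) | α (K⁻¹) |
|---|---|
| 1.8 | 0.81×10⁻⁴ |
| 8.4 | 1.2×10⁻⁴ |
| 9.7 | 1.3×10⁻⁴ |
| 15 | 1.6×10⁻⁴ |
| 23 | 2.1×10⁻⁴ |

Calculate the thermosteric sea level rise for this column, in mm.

292 mm of thermosteric rise

Layer 1 at 23 °C → α = 2.1×10⁻⁴ K⁻¹
Layer 2 at 15 °C → α = 1.6×10⁻⁴ K⁻¹
Layer 3 at 8.4 °C → α = 1.2×10⁻⁴ K⁻¹
Layer 4 at 1.8 °C → α = 0.81×10⁻⁴ K⁻¹
Layer 1: 2.1×10⁻⁴ × 290 × 1.8 = 0.10962 m
360 × 1.6×10⁻⁴ × 1.3 = 0.07488 m
340 × 1.2×10⁻⁴ × 0.7 = 0.02856 m
990–2590 m: 0.61 × 0.81×10⁻⁴ × 1600 = 0.079056 m
Δh = 0.10962 + 0.07488 + 0.02856 + 0.079056 = 0.292116 m ≈ 292 mm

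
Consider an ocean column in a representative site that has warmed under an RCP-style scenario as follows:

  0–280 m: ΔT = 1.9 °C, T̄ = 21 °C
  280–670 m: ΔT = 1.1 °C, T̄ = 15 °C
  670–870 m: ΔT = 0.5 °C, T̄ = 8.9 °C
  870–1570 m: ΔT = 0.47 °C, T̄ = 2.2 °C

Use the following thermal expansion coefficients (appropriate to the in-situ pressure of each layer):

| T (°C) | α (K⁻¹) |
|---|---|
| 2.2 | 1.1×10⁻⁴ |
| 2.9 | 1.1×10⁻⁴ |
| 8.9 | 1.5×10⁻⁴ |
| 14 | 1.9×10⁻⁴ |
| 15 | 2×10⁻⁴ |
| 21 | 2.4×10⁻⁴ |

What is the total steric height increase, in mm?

Layer 1 at 21 °C → α = 2.4×10⁻⁴ K⁻¹
Layer 2 at 15 °C → α = 2×10⁻⁴ K⁻¹
Layer 3 at 8.9 °C → α = 1.5×10⁻⁴ K⁻¹
Layer 4 at 2.2 °C → α = 1.1×10⁻⁴ K⁻¹
0–280 m: 280 × 2.4×10⁻⁴ × 1.9 = 0.12768 m
2×10⁻⁴ × 390 × 1.1 = 0.08580 m
Layer 3: 0.5 × 200 × 1.5×10⁻⁴ = 0.01500 m
700 × 1.1×10⁻⁴ × 0.47 = 0.03619 m
Δh = 0.12768 + 0.08580 + 0.01500 + 0.03619 = 0.26467 m ≈ 260 mm

Δh = 260 mm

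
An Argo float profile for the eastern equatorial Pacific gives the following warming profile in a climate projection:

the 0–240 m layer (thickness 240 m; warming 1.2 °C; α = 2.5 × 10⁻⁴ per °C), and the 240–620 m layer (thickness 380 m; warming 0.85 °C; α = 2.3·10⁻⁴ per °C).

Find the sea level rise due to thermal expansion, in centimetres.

0–240 m: 1.2 × 2.5×10⁻⁴ × 240 = 0.07200 m
380 × 2.3×10⁻⁴ × 0.85 = 0.07429 m
Δh = 0.07200 + 0.07429 = 0.14629 m

15 cm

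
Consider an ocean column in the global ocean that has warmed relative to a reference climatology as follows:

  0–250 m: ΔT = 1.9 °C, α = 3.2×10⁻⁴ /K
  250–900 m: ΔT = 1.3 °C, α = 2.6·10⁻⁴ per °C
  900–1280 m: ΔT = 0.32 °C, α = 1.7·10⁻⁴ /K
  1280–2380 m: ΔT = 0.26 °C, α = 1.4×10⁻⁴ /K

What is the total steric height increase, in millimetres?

432 mm of thermosteric rise

Layer 1: 250 × 1.9 × 3.2×10⁻⁴ = 0.15200 m
1.3 × 2.6×10⁻⁴ × 650 = 0.21970 m
0.32 × 380 × 1.7×10⁻⁴ = 0.020672 m
1.4×10⁻⁴ × 0.26 × 1100 = 0.04004 m
Δh = 0.15200 + 0.21970 + 0.020672 + 0.04004 = 0.432412 m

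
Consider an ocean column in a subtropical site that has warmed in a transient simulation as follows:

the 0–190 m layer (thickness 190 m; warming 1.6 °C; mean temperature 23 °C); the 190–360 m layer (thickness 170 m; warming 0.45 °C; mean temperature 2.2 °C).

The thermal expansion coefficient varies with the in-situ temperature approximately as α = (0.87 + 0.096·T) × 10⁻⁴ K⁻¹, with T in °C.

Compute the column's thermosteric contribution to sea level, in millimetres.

Layer 1: α = (0.87 + 0.096×23)×10⁻⁴ = 3.078×10⁻⁴ K⁻¹
Layer 2: α = (0.87 + 0.096×2.2)×10⁻⁴ = 1.0812×10⁻⁴ K⁻¹
Layer 1: 3.078×10⁻⁴ × 190 × 1.6 = 0.0935712 m
Layer 2: 170 × 1.0812×10⁻⁴ × 0.45 = 0.00827118 m
Δh = 0.0935712 + 0.00827118 = 0.10184238 m ≈ 102 mm

Δh ≈ 102 mm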